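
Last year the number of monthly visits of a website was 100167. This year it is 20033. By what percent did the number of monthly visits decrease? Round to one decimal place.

Change: 20033 − 100167 = -80134.
Relative to the original: -80134 ÷ 100167 ≈ -80.0%.
So the number of monthly visits decreased by 80.0%.

80.0%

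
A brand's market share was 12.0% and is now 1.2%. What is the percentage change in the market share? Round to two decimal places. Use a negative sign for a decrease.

The change is 1.2 − 12.0 = -10.8 percentage points.
Relative to the original 12.0%, that is -10.8 ÷ 12.0 = -90.00%.

-90.00%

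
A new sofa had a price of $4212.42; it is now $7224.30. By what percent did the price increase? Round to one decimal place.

71.5%

Change: $7224.30 − $4212.42 = $3011.88.
Relative to the original: $3011.88 ÷ $4212.42 ≈ 71.5%.
So the price increased by 71.5%.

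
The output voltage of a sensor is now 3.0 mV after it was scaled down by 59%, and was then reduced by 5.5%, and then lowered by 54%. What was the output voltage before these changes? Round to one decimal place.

Undoing the 54% decrease: 3.0 ÷ 0.46 ≈ 6.521739.
Undoing the 5.5% decrease: 6.521739 ÷ 0.945 ≈ 6.901311.
Undoing the 59% decrease: 6.901311 ÷ 0.41 ≈ 16.8 mV.

16.8 mV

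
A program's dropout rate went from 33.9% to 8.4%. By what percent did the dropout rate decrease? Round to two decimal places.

75.22%

The change is 8.4 − 33.9 = -25.5 percentage points.
Relative to the original 33.9%, that is -25.5 ÷ 33.9 ≈ -75.22%.
So the dropout rate fell by 75.22%.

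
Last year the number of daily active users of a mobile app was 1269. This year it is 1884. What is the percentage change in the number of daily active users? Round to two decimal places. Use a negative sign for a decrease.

Change: 1884 − 1269 = 615.
Relative to the original: 615 ÷ 1269 ≈ 48.46%.

48.46%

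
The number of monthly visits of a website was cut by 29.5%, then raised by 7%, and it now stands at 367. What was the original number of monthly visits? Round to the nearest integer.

487

Undoing the 7% increase: 367 ÷ 1.07 ≈ 342.990654.
Undoing the 29.5% decrease: 342.990654 ÷ 0.705 ≈ 487.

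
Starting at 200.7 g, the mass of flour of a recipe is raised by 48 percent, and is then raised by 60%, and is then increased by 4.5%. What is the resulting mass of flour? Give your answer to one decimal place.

496.6 g

48% increase: 200.7 × 1.48 = 297.036.
Apply the 60% increase: 297.036 × 1.6 = 475.2576.
After the 4.5% increase: 475.2576 × 1.045 = 496.644192 ≈ 496.6.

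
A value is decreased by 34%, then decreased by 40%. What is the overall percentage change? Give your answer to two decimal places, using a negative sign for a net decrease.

The combined multiplier is 0.66 × 0.6 = 0.396.
That corresponds to a decrease of 60.40%.

-60.40%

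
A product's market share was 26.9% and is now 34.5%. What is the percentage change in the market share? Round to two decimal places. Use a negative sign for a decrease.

28.25%

The change is 34.5 − 26.9 = 7.6 percentage points.
Relative to the original 26.9%, that is 7.6 ÷ 26.9 ≈ 28.25%.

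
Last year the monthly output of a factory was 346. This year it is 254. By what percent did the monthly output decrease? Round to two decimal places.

26.59%

Change: 254 − 346 = -92.
Relative to the original: -92 ÷ 346 ≈ -26.59%.
So the monthly output decreased by 26.59%.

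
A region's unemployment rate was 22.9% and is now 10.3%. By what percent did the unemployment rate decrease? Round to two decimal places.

55.02%

The change is 10.3 − 22.9 = -12.6 percentage points.
Relative to the original 22.9%, that is -12.6 ÷ 22.9 ≈ -55.02%.
So the unemployment rate fell by 55.02%.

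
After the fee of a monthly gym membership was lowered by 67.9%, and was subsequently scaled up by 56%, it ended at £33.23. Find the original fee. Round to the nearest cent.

Undoing the 56% increase: £33.23 ÷ 1.56 ≈ £21.301282.
Undoing the 67.9% decrease: £21.301282 ÷ 0.321 ≈ £66.36.

£66.36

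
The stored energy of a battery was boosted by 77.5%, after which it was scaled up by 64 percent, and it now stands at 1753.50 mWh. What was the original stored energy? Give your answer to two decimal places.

602.37 mWh

The overall multiplier applied was 1.775 × 1.64 = 2.911.
So the original stored energy was 1753.50 ÷ 2.911 ≈ 602.37 mWh.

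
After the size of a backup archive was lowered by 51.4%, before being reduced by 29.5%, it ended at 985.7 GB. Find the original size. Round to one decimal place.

Undoing the 29.5% decrease: 985.7 ÷ 0.705 ≈ 1398.156028.
Undoing the 51.4% decrease: 1398.156028 ÷ 0.486 ≈ 2,876.9 GB.

2,876.9 GB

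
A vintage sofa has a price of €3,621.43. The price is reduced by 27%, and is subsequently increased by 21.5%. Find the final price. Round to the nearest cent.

€3,212.03

Each change multiplies by a factor: 0.73 × 1.215 = 0.88695.
€3,621.43 × 0.88695 = €3212.0273385 ≈ €3,212.03.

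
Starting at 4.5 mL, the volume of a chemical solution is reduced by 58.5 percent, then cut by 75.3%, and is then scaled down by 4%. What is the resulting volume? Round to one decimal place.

After the 58.5% decrease: 4.5 × 0.415 = 1.8675.
Apply the 75.3% decrease: 1.8675 × 0.247 = 0.4612725.
Apply the 4% decrease: 0.4612725 × 0.96 = 0.4428216 ≈ 0.4.

0.4 mL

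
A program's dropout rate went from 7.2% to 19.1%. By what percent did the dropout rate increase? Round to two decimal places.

165.28%

The change is 19.1 − 7.2 = 11.9 percentage points.
Relative to the original 7.2%, that is 11.9 ÷ 7.2 ≈ 165.28%.
So the dropout rate rose by 165.28%.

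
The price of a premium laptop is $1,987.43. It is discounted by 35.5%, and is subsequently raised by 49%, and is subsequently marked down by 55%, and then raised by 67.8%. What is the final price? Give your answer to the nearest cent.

$1,442.26

Each change multiplies by a factor: 0.645 × 1.49 × 0.45 × 1.678 = 0.725688855.
$1,987.43 × 0.725688855 = $1442.25580109265 ≈ $1,442.26.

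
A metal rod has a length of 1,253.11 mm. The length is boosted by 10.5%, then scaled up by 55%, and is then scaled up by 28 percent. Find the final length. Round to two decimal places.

2,747.22 mm

After the 10.5% increase: 1,253.11 × 1.105 = 1384.68655.
After the 55% increase: 1384.68655 × 1.55 = 2146.2641525.
After the 28% increase: 2146.2641525 × 1.28 = 2747.2181152 ≈ 2,747.22.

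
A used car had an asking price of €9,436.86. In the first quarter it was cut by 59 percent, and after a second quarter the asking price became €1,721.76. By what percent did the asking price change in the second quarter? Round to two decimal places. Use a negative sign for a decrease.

After the first quarter: €9,436.86 × 0.41 = €3869.1126.
Second-quarter multiplier: €1,721.76 ÷ €3869.1126 ≈ 0.445001.
That is a change of -55.50%.

-55.50%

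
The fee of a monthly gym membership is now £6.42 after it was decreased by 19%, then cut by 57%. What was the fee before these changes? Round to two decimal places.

The overall multiplier applied was 0.81 × 0.43 = 0.3483.
So the original fee was £6.42 ÷ 0.3483 ≈ £18.43.

£18.43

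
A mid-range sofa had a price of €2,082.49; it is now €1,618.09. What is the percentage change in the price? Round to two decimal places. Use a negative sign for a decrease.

Change: €1,618.09 − €2,082.49 = -€464.40.
Relative to the original: -€464.40 ÷ €2,082.49 ≈ -22.30%.

-22.30%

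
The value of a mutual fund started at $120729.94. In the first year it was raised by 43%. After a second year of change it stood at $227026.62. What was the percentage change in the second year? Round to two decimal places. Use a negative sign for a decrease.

After the first year: $120729.94 × 1.43 = $172643.8142.
Second-year multiplier: $227026.62 ÷ $172643.8142 ≈ 1.315.
That is a change of 31.50%.

31.50%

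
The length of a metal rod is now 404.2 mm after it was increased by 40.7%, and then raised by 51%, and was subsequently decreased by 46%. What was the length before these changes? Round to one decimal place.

352.3 mm

Undoing the 46% decrease: 404.2 ÷ 0.54 ≈ 748.518519.
Undoing the 51% increase: 748.518519 ÷ 1.51 ≈ 495.707628.
Undoing the 40.7% increase: 495.707628 ÷ 1.407 ≈ 352.3 mm.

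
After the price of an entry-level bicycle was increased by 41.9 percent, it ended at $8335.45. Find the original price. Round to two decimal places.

$5874.17

The overall multiplier applied was 1.419.
So the original price was $8335.45 ÷ 1.419 ≈ $5874.17.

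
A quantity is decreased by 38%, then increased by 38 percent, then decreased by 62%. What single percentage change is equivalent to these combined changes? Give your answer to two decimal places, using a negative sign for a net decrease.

The combined multiplier is 0.62 × 1.38 × 0.38 = 0.325128.
That corresponds to a decrease of 67.49%.

-67.49%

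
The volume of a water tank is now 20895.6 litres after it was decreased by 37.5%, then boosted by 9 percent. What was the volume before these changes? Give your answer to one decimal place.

Undoing the 9% increase: 20895.6 ÷ 1.09 ≈ 19170.275229.
Undoing the 37.5% decrease: 19170.275229 ÷ 0.625 ≈ 30672.4 litres.

30672.4 litres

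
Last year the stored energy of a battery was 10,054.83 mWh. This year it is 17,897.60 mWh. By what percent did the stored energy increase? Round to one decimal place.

78.0%

Change: 17,897.60 − 10,054.83 = 7,842.77.
Relative to the original: 7,842.77 ÷ 10,054.83 ≈ 78.0%.
So the stored energy increased by 78.0%.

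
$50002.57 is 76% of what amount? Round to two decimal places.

$50002.57 ÷ 0.76 ≈ $65792.86.

$65792.86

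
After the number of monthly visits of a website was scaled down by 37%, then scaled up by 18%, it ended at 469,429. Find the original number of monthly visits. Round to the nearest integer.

The overall multiplier applied was 0.63 × 1.18 = 0.7434.
So the original number of monthly visits was 469,429 ÷ 0.7434 ≈ 631,462.

631,462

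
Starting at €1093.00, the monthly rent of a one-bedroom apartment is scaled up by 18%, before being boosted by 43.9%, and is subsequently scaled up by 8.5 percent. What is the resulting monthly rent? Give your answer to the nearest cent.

After the 18% increase: €1093.00 × 1.18 = €1289.74.
Apply the 43.9% increase: €1289.74 × 1.439 = €1855.93586.
Apply the 8.5% increase: €1855.93586 × 1.085 = €2013.6904081 ≈ €2013.69.

€2013.69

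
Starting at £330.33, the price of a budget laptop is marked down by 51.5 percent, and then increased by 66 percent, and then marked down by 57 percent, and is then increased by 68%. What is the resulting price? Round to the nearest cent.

£192.12

Each change multiplies by a factor: 0.485 × 1.66 × 0.43 × 1.68 = 0.58160424.
£330.33 × 0.58160424 = £192.1213285992 ≈ £192.12.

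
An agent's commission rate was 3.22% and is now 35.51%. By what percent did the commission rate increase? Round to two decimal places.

1002.80%

The change is 35.51 − 3.22 = 32.29 percentage points.
Relative to the original 3.22%, that is 32.29 ÷ 3.22 ≈ 1002.80%.
So the commission rate rose by 1002.80%.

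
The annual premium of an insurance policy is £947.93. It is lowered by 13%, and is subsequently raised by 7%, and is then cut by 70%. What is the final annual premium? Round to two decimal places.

Apply the 13% decrease: £947.93 × 0.87 = £824.6991.
7% increase: £824.6991 × 1.07 = £882.428037.
Apply the 70% decrease: £882.428037 × 0.3 = £264.7284111 ≈ £264.73.

£264.73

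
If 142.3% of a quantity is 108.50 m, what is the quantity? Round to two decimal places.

108.50 m ÷ 1.423 ≈ 76.25 m.

76.25 m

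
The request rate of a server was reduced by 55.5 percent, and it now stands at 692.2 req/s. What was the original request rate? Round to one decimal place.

1,555.5 req/s

The overall multiplier applied was 0.445.
So the original request rate was 692.2 ÷ 0.445 ≈ 1,555.5 req/s.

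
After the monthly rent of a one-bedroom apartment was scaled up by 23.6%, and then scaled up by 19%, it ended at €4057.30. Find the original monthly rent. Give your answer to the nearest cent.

Undoing the 19% increase: €4057.30 ÷ 1.19 ≈ €3409.495798.
Undoing the 23.6% increase: €3409.495798 ÷ 1.236 ≈ €2758.49.

€2758.49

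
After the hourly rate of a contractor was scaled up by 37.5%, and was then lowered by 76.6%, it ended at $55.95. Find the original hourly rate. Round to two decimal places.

$173.89

The overall multiplier applied was 1.375 × 0.234 = 0.32175.
So the original hourly rate was $55.95 ÷ 0.32175 ≈ $173.89.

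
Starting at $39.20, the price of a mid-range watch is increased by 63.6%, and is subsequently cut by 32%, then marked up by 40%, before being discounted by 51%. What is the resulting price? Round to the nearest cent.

$29.92

Each change multiplies by a factor: 1.636 × 0.68 × 1.4 × 0.49 = 0.76316128.
$39.20 × 0.76316128 = $29.915922176 ≈ $29.92.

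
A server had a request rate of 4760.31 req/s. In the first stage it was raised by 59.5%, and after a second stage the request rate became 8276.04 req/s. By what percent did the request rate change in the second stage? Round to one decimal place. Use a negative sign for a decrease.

9.0%

After the first stage: 4760.31 × 1.595 = 7592.69445.
Second-stage multiplier: 8276.04 ÷ 7592.69445 ≈ 1.09.
That is a change of 9.0%.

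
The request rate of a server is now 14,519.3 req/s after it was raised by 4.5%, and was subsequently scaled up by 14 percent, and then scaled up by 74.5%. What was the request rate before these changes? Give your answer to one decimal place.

The overall multiplier applied was 1.045 × 1.14 × 1.745 = 2.0788185.
So the original request rate was 14,519.3 ÷ 2.0788185 ≈ 6,984.4 req/s.

6,984.4 req/s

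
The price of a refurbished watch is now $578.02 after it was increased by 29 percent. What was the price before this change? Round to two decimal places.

$448.08

The overall multiplier applied was 1.29.
So the original price was $578.02 ÷ 1.29 ≈ $448.08.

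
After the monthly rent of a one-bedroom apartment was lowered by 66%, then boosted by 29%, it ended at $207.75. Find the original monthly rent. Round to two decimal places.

$473.67

The overall multiplier applied was 0.34 × 1.29 = 0.4386.
So the original monthly rent was $207.75 ÷ 0.4386 ≈ $473.67.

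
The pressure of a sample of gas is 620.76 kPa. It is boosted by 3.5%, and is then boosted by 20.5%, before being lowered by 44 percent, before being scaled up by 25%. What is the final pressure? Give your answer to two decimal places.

541.94 kPa

Apply the 3.5% increase: 620.76 × 1.035 = 642.4866.
Apply the 20.5% increase: 642.4866 × 1.205 = 774.196353.
After the 44% decrease: 774.196353 × 0.56 = 433.54995768.
Apply the 25% increase: 433.54995768 × 1.25 = 541.9374471 ≈ 541.94.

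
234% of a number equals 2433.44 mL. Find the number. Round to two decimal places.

1039.93 mL

2433.44 mL ÷ 2.34 ≈ 1039.93 mL.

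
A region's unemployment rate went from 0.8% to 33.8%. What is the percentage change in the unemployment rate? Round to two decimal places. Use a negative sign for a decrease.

The change is 33.8 − 0.8 = 33.0 percentage points.
Relative to the original 0.8%, that is 33.0 ÷ 0.8 = 4125.00%.

4125.00%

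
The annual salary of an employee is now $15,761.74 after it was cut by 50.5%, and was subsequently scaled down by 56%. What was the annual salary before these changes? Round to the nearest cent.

$72,367.95

The overall multiplier applied was 0.495 × 0.44 = 0.2178.
So the original annual salary was $15,761.74 ÷ 0.2178 ≈ $72,367.95.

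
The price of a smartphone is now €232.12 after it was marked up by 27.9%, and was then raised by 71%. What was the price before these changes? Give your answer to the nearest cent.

Undoing the 71% increase: €232.12 ÷ 1.71 ≈ €135.74269.
Undoing the 27.9% increase: €135.74269 ÷ 1.279 ≈ €106.13.

€106.13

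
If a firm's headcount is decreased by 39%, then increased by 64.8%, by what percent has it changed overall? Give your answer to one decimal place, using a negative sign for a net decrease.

0.5%

The combined multiplier is 0.61 × 1.648 = 1.00528.
That corresponds to an increase of 0.5%.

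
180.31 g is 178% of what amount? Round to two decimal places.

180.31 g ÷ 1.78 ≈ 101.30 g.

101.30 g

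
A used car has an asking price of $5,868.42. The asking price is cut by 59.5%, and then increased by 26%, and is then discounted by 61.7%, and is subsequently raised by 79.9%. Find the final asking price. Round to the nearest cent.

Each change multiplies by a factor: 0.405 × 1.26 × 0.383 × 1.799 = 0.3516053751.
$5,868.42 × 0.3516053751 = $2063.368015344342 ≈ $2,063.37.

$2,063.37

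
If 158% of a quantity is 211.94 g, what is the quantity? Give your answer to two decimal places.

211.94 g ÷ 1.58 ≈ 134.14 g.

134.14 g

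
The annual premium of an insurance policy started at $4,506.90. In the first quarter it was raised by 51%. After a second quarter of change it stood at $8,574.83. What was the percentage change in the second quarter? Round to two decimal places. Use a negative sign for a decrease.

After the first quarter: $4,506.90 × 1.51 = $6805.419.
Second-quarter multiplier: $8,574.83 ÷ $6805.419 ≈ 1.26.
That is a change of 26.00%.

26.00%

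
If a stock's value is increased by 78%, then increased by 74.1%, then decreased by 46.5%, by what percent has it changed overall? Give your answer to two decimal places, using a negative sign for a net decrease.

65.80%

A 78% increase multiplies by 1.78.
Then a 74.1% increase: 1.78 × 1.741 = 3.09898.
Then a 46.5% decrease: 3.09898 × 0.535 = 1.6579543.
Overall factor 1.6579543, i.e. 65.80%.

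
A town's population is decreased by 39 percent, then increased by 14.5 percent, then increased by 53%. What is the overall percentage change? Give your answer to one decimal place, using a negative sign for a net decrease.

6.9%

A 39% decrease multiplies by 0.61.
Then a 14.5% increase: 0.61 × 1.145 = 0.69845.
Then a 53% increase: 0.69845 × 1.53 = 1.0686285.
Overall factor 1.0686285, i.e. 6.9%.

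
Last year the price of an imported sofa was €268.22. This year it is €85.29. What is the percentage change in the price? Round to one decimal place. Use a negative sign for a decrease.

-68.2%

Change: €85.29 − €268.22 = -€182.93.
Relative to the original: -€182.93 ÷ €268.22 ≈ -68.2%.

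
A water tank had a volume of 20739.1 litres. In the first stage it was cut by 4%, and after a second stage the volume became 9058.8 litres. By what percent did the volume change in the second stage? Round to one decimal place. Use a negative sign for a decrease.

After the first stage: 20739.1 × 0.96 = 19909.536.
Second-stage multiplier: 9058.8 ÷ 19909.536 ≈ 0.455.
That is a change of -54.5%.

-54.5%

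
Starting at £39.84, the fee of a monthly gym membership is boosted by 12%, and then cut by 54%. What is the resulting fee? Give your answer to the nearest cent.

Each change multiplies by a factor: 1.12 × 0.46 = 0.5152.
£39.84 × 0.5152 = £20.525568 ≈ £20.53.

£20.53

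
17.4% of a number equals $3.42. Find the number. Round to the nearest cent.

$19.66

$3.42 ÷ 0.174 ≈ $19.66.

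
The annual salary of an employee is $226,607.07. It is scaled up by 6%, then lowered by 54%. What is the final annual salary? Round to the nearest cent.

$110,493.61

Each change multiplies by a factor: 1.06 × 0.46 = 0.4876.
$226,607.07 × 0.4876 = $110493.607332 ≈ $110,493.61.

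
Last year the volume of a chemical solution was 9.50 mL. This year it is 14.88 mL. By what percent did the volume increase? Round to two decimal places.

56.63%

Change: 14.88 − 9.50 = 5.38.
Relative to the original: 5.38 ÷ 9.50 ≈ 56.63%.
So the volume increased by 56.63%.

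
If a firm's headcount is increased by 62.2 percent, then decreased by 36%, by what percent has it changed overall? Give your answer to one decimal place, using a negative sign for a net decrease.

The combined multiplier is 1.622 × 0.64 = 1.03808.
That corresponds to an increase of 3.8%.

3.8%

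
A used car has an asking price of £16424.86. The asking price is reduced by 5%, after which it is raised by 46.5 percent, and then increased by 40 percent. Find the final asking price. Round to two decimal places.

Each change multiplies by a factor: 0.95 × 1.465 × 1.4 = 1.94845.
£16424.86 × 1.94845 = £32003.018467 ≈ £32003.02.

£32003.02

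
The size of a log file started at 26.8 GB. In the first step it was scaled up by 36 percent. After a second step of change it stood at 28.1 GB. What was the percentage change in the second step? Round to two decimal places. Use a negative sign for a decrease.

After the first step: 26.8 × 1.36 = 36.448.
Second-step multiplier: 28.1 ÷ 36.448 ≈ 0.770961.
That is a change of -22.90%.

-22.90%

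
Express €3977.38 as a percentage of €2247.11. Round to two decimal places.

€3977.38 ÷ €2247.11 ≈ 177.00%.

177.00%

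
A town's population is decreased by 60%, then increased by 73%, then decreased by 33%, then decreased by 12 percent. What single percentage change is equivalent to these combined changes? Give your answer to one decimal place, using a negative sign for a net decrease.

-59.2%

The combined multiplier is 0.4 × 1.73 × 0.67 × 0.88 = 0.4080032.
That corresponds to a decrease of 59.2%.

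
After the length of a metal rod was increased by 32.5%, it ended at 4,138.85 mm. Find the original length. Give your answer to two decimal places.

The overall multiplier applied was 1.325.
So the original length was 4,138.85 ÷ 1.325 ≈ 3,123.66 mm.

3,123.66 mm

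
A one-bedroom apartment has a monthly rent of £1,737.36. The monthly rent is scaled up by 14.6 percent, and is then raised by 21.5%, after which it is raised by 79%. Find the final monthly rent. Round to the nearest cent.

£4,330.16

Each change multiplies by a factor: 1.146 × 1.215 × 1.79 = 2.4923781.
£1,737.36 × 2.4923781 = £4330.158015816 ≈ £4,330.16.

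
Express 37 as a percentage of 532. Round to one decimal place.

37 ÷ 532 ≈ 7.0%.

7.0%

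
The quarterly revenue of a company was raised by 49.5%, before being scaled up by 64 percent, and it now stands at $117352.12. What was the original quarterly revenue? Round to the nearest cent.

Undoing the 64% increase: $117352.12 ÷ 1.64 ≈ $71556.170732.
Undoing the 49.5% increase: $71556.170732 ÷ 1.495 ≈ $47863.66.

$47863.66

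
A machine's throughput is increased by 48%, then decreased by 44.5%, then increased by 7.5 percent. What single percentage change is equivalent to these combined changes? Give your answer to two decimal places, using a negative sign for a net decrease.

-11.70%

The combined multiplier is 1.48 × 0.555 × 1.075 = 0.883005.
That corresponds to a decrease of 11.70%.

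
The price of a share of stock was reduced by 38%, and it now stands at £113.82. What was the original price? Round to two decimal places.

£183.58

The overall multiplier applied was 0.62.
So the original price was £113.82 ÷ 0.62 ≈ £183.58.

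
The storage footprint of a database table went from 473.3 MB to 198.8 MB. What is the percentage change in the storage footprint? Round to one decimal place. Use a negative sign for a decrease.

Change: 198.8 − 473.3 = -274.5.
Relative to the original: -274.5 ÷ 473.3 ≈ -58.0%.

-58.0%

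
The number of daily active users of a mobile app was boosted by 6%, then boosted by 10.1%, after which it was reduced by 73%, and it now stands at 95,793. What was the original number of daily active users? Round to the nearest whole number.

The overall multiplier applied was 1.06 × 1.101 × 0.27 = 0.3151062.
So the original number of daily active users was 95,793 ÷ 0.3151062 ≈ 304,002.

304,002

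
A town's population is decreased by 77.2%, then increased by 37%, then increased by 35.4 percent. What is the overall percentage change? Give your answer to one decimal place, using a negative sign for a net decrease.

A 77.2% decrease multiplies by 0.228.
Then a 37% increase: 0.228 × 1.37 = 0.31236.
Then a 35.4% increase: 0.31236 × 1.354 = 0.42293544.
Overall factor 0.42293544, i.e. -57.7%.

-57.7%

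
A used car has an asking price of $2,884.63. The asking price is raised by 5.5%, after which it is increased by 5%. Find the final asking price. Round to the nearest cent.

5.5% increase: $2,884.63 × 1.055 = $3043.28465.
5% increase: $3043.28465 × 1.05 = $3195.4488825 ≈ $3,195.45.

$3,195.45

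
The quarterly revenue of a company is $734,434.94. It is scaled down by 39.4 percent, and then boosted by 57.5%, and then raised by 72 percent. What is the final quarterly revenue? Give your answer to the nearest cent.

$1,205,688.06

39.4% decrease: $734,434.94 × 0.606 = $445067.57364.
Apply the 57.5% increase: $445067.57364 × 1.575 = $700981.428483.
72% increase: $700981.428483 × 1.72 = $1205688.05699076 ≈ $1,205,688.06.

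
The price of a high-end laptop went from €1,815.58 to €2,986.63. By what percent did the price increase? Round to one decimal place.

Change: €2,986.63 − €1,815.58 = €1,171.05.
Relative to the original: €1,171.05 ÷ €1,815.58 ≈ 64.5%.
So the price increased by 64.5%.

64.5%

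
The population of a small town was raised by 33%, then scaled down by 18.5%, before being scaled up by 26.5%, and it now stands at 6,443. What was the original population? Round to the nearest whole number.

4,699

The overall multiplier applied was 1.33 × 0.815 × 1.265 = 1.37119675.
So the original population was 6,443 ÷ 1.37119675 ≈ 4,699.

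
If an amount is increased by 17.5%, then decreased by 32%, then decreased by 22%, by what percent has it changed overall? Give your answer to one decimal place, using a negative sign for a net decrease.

-37.7%

A 17.5% increase multiplies by 1.175.
Then a 32% decrease: 1.175 × 0.68 = 0.799.
Then a 22% decrease: 0.799 × 0.78 = 0.62322.
Overall factor 0.62322, i.e. -37.7%.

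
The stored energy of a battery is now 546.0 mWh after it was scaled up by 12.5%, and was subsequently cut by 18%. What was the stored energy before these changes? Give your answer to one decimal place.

The overall multiplier applied was 1.125 × 0.82 = 0.9225.
So the original stored energy was 546.0 ÷ 0.9225 ≈ 591.9 mWh.

591.9 mWh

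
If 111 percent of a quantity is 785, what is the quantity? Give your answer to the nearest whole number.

785 ÷ 1.11 ≈ 707.

707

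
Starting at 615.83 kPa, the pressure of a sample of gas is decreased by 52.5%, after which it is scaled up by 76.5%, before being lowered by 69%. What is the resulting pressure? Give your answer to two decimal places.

Each change multiplies by a factor: 0.475 × 1.765 × 0.31 = 0.25989625.
615.83 × 0.25989625 = 160.0519076375 ≈ 160.05.

160.05 kPa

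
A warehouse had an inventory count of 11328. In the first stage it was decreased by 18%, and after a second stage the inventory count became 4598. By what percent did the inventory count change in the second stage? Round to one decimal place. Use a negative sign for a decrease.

After the first stage: 11328 × 0.82 = 9288.96.
Second-stage multiplier: 4598 ÷ 9288.96 ≈ 0.495.
That is a change of -50.5%.

-50.5%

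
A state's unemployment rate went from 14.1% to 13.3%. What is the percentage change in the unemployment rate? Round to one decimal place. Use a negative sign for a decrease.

The change is 13.3 − 14.1 = -0.8 percentage points.
Relative to the original 14.1%, that is -0.8 ÷ 14.1 ≈ -5.7%.

-5.7%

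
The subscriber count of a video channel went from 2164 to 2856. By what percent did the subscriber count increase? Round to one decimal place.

Change: 2856 − 2164 = 692.
Relative to the original: 692 ÷ 2164 ≈ 32.0%.
So the subscriber count increased by 32.0%.

32.0%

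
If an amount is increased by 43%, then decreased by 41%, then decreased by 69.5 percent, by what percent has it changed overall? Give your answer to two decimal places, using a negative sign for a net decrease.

-74.27%

A 43% increase multiplies by 1.43.
Then a 41% decrease: 1.43 × 0.59 = 0.8437.
Then a 69.5% decrease: 0.8437 × 0.305 = 0.2573285.
Overall factor 0.2573285, i.e. -74.27%.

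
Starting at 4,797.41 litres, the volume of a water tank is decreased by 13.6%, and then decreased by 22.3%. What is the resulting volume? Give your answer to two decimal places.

3,220.64 litres

13.6% decrease: 4,797.41 × 0.864 = 4144.96224.
Apply the 22.3% decrease: 4144.96224 × 0.777 = 3220.63566048 ≈ 3,220.64.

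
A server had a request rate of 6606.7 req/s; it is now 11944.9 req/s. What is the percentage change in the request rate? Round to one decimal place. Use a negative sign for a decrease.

80.8%

Change: 11944.9 − 6606.7 = 5338.2.
Relative to the original: 5338.2 ÷ 6606.7 ≈ 80.8%.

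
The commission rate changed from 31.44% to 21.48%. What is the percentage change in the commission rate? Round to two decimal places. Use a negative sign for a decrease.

-31.68%

The change is 21.48 − 31.44 = -9.96 percentage points.
Relative to the original 31.44%, that is -9.96 ÷ 31.44 ≈ -31.68%.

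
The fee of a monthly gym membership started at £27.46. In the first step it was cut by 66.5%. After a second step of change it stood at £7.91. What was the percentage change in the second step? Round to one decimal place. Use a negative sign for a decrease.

-14.0%

After the first step: £27.46 × 0.335 = £9.1991.
Second-step multiplier: £7.91 ÷ £9.1991 ≈ 0.85987.
That is a change of -14.0%.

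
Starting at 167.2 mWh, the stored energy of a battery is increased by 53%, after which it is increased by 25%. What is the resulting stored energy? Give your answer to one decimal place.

53% increase: 167.2 × 1.53 = 255.816.
25% increase: 255.816 × 1.25 = 319.77 ≈ 319.8.

319.8 mWh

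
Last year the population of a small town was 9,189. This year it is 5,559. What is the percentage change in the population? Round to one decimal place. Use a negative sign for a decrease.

-39.5%

Change: 5,559 − 9,189 = -3,630.
Relative to the original: -3,630 ÷ 9,189 ≈ -39.5%.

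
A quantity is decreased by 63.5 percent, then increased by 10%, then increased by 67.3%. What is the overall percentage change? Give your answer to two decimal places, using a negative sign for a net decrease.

A 63.5% decrease multiplies by 0.365.
Then a 10% increase: 0.365 × 1.1 = 0.4015.
Then a 67.3% increase: 0.4015 × 1.673 = 0.6717095.
Overall factor 0.6717095, i.e. -32.83%.

-32.83%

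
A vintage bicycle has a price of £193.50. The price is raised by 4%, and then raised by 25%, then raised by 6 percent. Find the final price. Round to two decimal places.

After the 4% increase: £193.50 × 1.04 = £201.24.
After the 25% increase: £201.24 × 1.25 = £251.55.
6% increase: £251.55 × 1.06 = £266.643 ≈ £266.64.

£266.64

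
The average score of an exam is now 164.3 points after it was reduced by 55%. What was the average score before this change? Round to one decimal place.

The overall multiplier applied was 0.45.
So the original average score was 164.3 ÷ 0.45 ≈ 365.1 points.

365.1 points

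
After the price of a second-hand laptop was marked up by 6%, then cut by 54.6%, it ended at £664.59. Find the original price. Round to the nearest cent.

The overall multiplier applied was 1.06 × 0.454 = 0.48124.
So the original price was £664.59 ÷ 0.48124 ≈ £1380.99.

£1380.99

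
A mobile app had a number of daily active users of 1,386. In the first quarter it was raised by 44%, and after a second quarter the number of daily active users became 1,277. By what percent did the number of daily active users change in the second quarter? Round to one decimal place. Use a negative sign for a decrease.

-36.0%

After the first quarter: 1,386 × 1.44 = 1995.84.
Second-quarter multiplier: 1,277 ÷ 1995.84 ≈ 0.63983.
That is a change of -36.0%.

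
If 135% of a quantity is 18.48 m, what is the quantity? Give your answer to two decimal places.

18.48 m ÷ 1.35 ≈ 13.69 m.

13.69 m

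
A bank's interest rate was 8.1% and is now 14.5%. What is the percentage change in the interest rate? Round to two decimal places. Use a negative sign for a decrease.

The change is 14.5 − 8.1 = 6.4 percentage points.
Relative to the original 8.1%, that is 6.4 ÷ 8.1 ≈ 79.01%.

79.01%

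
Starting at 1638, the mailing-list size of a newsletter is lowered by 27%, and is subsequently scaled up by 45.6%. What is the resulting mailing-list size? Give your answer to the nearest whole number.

1741

Each change multiplies by a factor: 0.73 × 1.456 = 1.06288.
1638 × 1.06288 = 1740.99744 ≈ 1741.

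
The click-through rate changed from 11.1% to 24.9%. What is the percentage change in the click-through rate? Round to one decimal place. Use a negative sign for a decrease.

124.3%

The change is 24.9 − 11.1 = 13.8 percentage points.
Relative to the original 11.1%, that is 13.8 ÷ 11.1 ≈ 124.3%.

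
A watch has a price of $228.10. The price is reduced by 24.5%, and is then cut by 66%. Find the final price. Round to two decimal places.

$58.55

Apply the 24.5% decrease: $228.10 × 0.755 = $172.2155.
66% decrease: $172.2155 × 0.34 = $58.55327 ≈ $58.55.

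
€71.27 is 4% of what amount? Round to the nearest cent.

€1781.75

€71.27 ÷ 0.04 = €1781.75.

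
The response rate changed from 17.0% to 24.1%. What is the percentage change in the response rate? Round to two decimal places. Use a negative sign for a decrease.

41.76%

The change is 24.1 − 17.0 = 7.1 percentage points.
Relative to the original 17.0%, that is 7.1 ÷ 17.0 ≈ 41.76%.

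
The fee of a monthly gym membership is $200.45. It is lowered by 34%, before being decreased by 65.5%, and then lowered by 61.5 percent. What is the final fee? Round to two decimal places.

$17.57

Each change multiplies by a factor: 0.66 × 0.345 × 0.385 = 0.0876645.
$200.45 × 0.0876645 = $17.572349025 ≈ $17.57.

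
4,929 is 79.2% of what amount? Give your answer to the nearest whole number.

4,929 ÷ 0.792 ≈ 6,223.

6,223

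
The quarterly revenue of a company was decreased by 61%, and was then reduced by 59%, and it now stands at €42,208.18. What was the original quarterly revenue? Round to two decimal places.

Undoing the 59% decrease: €42,208.18 ÷ 0.41 ≈ €102946.780488.
Undoing the 61% decrease: €102946.780488 ÷ 0.39 ≈ €263,966.10.

€263,966.10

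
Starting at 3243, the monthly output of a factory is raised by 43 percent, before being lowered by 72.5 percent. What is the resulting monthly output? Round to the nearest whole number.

After the 43% increase: 3243 × 1.43 = 4637.49.
Apply the 72.5% decrease: 4637.49 × 0.275 = 1275.30975 ≈ 1275.

1275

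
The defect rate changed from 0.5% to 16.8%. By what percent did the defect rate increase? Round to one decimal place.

3260.0%

The change is 16.8 − 0.5 = 16.3 percentage points.
Relative to the original 0.5%, that is 16.3 ÷ 0.5 = 3260.0%.
So the defect rate rose by 3260.0%.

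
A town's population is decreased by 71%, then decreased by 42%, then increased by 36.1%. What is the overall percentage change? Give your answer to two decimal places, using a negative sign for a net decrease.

-77.11%

The combined multiplier is 0.29 × 0.58 × 1.361 = 0.2289202.
That corresponds to a decrease of 77.11%.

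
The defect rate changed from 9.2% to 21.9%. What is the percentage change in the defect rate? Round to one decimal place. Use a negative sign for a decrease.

The change is 21.9 − 9.2 = 12.7 percentage points.
Relative to the original 9.2%, that is 12.7 ÷ 9.2 ≈ 138.0%.

138.0%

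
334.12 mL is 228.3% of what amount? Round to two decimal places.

334.12 mL ÷ 2.283 ≈ 146.35 mL.

146.35 mL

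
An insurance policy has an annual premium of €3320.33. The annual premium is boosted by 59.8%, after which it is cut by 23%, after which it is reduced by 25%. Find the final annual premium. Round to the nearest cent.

€3064.15

After the 59.8% increase: €3320.33 × 1.598 = €5305.88734.
Apply the 23% decrease: €5305.88734 × 0.77 = €4085.5332518.
After the 25% decrease: €4085.5332518 × 0.75 = €3064.14993885 ≈ €3064.15.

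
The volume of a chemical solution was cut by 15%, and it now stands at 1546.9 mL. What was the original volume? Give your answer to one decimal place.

The overall multiplier applied was 0.85.
So the original volume was 1546.9 ÷ 0.85 ≈ 1819.9 mL.

1819.9 mL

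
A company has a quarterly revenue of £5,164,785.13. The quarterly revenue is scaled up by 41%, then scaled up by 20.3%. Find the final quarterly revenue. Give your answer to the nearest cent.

£8,760,663.48

After the 41% increase: £5,164,785.13 × 1.41 = £7282347.0333.
After the 20.3% increase: £7282347.0333 × 1.203 = £8760663.4810599 ≈ £8,760,663.48.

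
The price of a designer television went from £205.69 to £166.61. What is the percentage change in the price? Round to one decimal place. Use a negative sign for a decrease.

Change: £166.61 − £205.69 = -£39.08.
Relative to the original: -£39.08 ÷ £205.69 ≈ -19.0%.

-19.0%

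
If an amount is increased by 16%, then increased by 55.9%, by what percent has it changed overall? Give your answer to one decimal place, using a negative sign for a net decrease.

80.8%

The combined multiplier is 1.16 × 1.559 = 1.80844.
That corresponds to an increase of 80.8%.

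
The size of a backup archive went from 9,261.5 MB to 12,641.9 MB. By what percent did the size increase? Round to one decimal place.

36.5%

Change: 12,641.9 − 9,261.5 = 3,380.4.
Relative to the original: 3,380.4 ÷ 9,261.5 ≈ 36.5%.
So the size increased by 36.5%.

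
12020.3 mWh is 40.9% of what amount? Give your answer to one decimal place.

29389.5 mWh

12020.3 mWh ÷ 0.409 ≈ 29389.5 mWh.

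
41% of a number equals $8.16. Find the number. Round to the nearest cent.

$8.16 ÷ 0.41 ≈ $19.90.

$19.90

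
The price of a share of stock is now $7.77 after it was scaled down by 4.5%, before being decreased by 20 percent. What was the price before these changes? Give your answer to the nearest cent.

The overall multiplier applied was 0.955 × 0.8 = 0.764.
So the original price was $7.77 ÷ 0.764 ≈ $10.17.

$10.17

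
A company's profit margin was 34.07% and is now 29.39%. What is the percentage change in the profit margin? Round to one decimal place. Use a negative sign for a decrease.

The change is 29.39 − 34.07 = -4.68 percentage points.
Relative to the original 34.07%, that is -4.68 ÷ 34.07 ≈ -13.7%.

-13.7%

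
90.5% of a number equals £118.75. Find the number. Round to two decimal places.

£118.75 ÷ 0.905 ≈ £131.22.

£131.22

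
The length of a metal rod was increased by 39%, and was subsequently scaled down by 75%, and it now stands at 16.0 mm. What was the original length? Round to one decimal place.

46.0 mm

Undoing the 75% decrease: 16.0 ÷ 0.25 = 64.
Undoing the 39% increase: 64 ÷ 1.39 ≈ 46.0 mm.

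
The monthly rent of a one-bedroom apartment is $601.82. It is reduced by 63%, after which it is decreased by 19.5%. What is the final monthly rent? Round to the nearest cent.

Apply the 63% decrease: $601.82 × 0.37 = $222.6734.
Apply the 19.5% decrease: $222.6734 × 0.805 = $179.252087 ≈ $179.25.

$179.25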